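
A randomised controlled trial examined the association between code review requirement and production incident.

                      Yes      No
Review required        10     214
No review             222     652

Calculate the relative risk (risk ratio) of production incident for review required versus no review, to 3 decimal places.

Cells: a = 10, b = 214, c = 222, d = 652.
Risk in exposed = 10/224 = 0.04464; risk in unexposed = 222/874 = 0.25400.
RR = 0.04464 / 0.25400 = 0.17576
The risk is 82% lower among the exposed than among the unexposed.

0.176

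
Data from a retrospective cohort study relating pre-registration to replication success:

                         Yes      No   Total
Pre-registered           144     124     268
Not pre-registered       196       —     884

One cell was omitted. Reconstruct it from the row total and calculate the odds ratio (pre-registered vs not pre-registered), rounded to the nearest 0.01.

4.08

The missing cell is in the unexposed row: 884 − 196 = 688.
So a = 144, b = 124, c = 196, d = 688.
OR = (a·d)/(b·c) = (144 × 688) / (124 × 196) = 99072 / 24304 = 4.07637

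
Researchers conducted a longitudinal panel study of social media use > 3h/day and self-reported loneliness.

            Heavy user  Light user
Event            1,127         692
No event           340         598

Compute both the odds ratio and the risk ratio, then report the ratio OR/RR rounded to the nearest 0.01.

2.00

Reading the table with exposure as columns: a = 1127 (Heavy user, case), b = 340 (Heavy user, non-case), c = 692 (Light user, case), d = 598.
OR = (1127·598)/(340·692) = 673946/235280 = 2.86444
Risk in exposed = 1127/1467 = 0.76823; risk in unexposed = 692/1290 = 0.53643; RR = 1.43211
OR/RR = 2.86444 / 1.43211 = 2.00015
The outcome is not rare, so the OR lies further from 1 than the RR.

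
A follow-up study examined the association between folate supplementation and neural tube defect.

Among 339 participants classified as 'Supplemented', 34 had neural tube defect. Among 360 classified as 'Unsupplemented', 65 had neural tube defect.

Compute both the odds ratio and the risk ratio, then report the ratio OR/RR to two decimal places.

0.91

From the description: a = 34, b = 305, c = 65, d = 295.
OR = (34·295)/(305·65) = 10030/19825 = 0.50593
Risk in exposed = 34/339 = 0.10029; risk in unexposed = 65/360 = 0.18056; RR = 0.55548
OR/RR = 0.50593 / 0.55548 = 0.91079
The outcome is not rare, so the OR lies further from 1 than the RR.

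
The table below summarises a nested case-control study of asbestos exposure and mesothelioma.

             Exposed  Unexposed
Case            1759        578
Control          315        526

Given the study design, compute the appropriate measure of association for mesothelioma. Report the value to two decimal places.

Reading the table with exposure as columns: a = 1759 (Exposed, case), b = 315 (Exposed, non-case), c = 578 (Unexposed, case), d = 526.
This is a nested case-control study: participants were sampled on outcome status, so risks in the source population cannot be estimated directly — relative risk is not valid here. The odds ratio is the appropriate measure.
OR = (a·d)/(b·c) = (1759 × 526) / (315 × 578) = 925234 / 182070 = 5.08175

5.08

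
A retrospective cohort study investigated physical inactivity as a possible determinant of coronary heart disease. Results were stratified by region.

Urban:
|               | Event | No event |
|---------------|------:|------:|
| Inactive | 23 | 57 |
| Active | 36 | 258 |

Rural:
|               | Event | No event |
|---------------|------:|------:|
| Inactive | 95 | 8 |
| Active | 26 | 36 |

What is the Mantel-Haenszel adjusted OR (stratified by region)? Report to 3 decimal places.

OR_MH = Σ(aᵢdᵢ/nᵢ) / Σ(bᵢcᵢ/nᵢ), where nᵢ is the stratum total.
Stratum 1 (Urban): n = 374; a·d/n = 23·258/374 = 15.8663; b·c/n = 57·36/374 = 5.4866
Stratum 2 (Rural): n = 165; a·d/n = 95·36/165 = 20.7273; b·c/n = 8·26/165 = 1.2606
OR_MH = (15.8663 + 20.7273) / (5.4866 + 1.2606) = 36.5936 / 6.7472 = 5.42349

5.423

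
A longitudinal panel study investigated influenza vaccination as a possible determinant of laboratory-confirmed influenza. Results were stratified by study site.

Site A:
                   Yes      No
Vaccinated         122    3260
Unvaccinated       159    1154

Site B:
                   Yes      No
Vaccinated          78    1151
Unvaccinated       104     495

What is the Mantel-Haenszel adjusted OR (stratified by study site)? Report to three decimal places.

0.291

OR_MH = Σ(aᵢdᵢ/nᵢ) / Σ(bᵢcᵢ/nᵢ), where nᵢ is the stratum total.
Stratum 1 (Site A): n = 4695; a·d/n = 122·1154/4695 = 29.9868; b·c/n = 3260·159/4695 = 110.4026
Stratum 2 (Site B): n = 1828; a·d/n = 78·495/1828 = 21.1214; b·c/n = 1151·104/1828 = 65.4836
OR_MH = (29.9868 + 21.1214) / (110.4026 + 65.4836) = 51.1082 / 175.8861 = 0.29058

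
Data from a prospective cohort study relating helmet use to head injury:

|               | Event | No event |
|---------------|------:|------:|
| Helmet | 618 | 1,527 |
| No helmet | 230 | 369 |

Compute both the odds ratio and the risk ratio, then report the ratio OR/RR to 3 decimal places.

0.865

Cells: a = 618, b = 1527, c = 230, d = 369.
OR = (618·369)/(1527·230) = 228042/351210 = 0.64930
Risk in exposed = 618/2145 = 0.28811; risk in unexposed = 230/599 = 0.38397; RR = 0.75034
OR/RR = 0.64930 / 0.75034 = 0.86534
The outcome is not rare, so the OR lies further from 1 than the RR.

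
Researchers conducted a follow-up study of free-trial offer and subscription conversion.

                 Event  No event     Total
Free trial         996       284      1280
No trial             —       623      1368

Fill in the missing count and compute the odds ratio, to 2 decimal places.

2.93

The missing cell is in the unexposed row: 1368 − 623 = 745.
So a = 996, b = 284, c = 745, d = 623.
OR = (a·d)/(b·c) = (996 × 623) / (284 × 745) = 620508 / 211580 = 2.93273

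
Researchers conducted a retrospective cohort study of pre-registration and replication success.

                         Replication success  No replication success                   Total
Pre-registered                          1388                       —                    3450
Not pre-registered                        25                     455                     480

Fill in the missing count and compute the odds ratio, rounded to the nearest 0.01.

12.25

The missing cell is in the exposed row: 3450 − 1388 = 2062.
So a = 1388, b = 2062, c = 25, d = 455.
OR = (a·d)/(b·c) = (1388 × 455) / (2062 × 25) = 631540 / 51550 = 12.25102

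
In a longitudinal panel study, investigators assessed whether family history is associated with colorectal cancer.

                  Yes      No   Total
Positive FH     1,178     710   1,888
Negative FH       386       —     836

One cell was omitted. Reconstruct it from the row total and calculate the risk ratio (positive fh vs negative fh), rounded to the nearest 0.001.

The missing cell is in the unexposed row: 836 − 386 = 450.
So a = 1178, b = 710, c = 386, d = 450.
RR = [a/(a+b)] / [c/(c+d)] = (1178/1888) / (386/836) = 0.62394/0.46172 = 1.35133

1.351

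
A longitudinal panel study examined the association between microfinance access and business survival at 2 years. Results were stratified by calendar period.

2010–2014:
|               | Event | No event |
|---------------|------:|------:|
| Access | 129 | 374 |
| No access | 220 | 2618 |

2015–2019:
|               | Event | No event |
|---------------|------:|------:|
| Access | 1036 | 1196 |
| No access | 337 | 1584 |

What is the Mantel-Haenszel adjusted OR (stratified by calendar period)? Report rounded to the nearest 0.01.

OR_MH = Σ(aᵢdᵢ/nᵢ) / Σ(bᵢcᵢ/nᵢ), where nᵢ is the stratum total.
Stratum 1 (2010–2014): n = 3341; a·d/n = 129·2618/3341 = 101.0841; b·c/n = 374·220/3341 = 24.6274
Stratum 2 (2015–2019): n = 4153; a·d/n = 1036·1584/4153 = 395.1418; b·c/n = 1196·337/4153 = 97.0508
OR_MH = (101.0841 + 395.1418) / (24.6274 + 97.0508) = 496.2259 / 121.6782 = 4.07818

4.08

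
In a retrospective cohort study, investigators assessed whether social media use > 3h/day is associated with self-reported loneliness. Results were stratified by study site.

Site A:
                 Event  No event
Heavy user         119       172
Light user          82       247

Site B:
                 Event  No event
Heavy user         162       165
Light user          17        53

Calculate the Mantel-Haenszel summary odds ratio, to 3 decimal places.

OR_MH = Σ(aᵢdᵢ/nᵢ) / Σ(bᵢcᵢ/nᵢ), where nᵢ is the stratum total.
Stratum 1 (Site A): n = 620; a·d/n = 119·247/620 = 47.4081; b·c/n = 172·82/620 = 22.7484
Stratum 2 (Site B): n = 397; a·d/n = 162·53/397 = 21.6272; b·c/n = 165·17/397 = 7.0655
OR_MH = (47.4081 + 21.6272) / (22.7484 + 7.0655) = 69.0353 / 29.8139 = 2.31554

2.316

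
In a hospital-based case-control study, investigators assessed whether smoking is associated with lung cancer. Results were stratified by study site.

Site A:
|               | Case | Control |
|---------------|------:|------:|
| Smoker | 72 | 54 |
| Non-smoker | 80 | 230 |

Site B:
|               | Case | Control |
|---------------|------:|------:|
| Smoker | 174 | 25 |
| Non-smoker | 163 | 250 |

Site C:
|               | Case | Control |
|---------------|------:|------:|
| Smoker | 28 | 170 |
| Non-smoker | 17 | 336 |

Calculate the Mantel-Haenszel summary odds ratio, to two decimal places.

5.78

OR_MH = Σ(aᵢdᵢ/nᵢ) / Σ(bᵢcᵢ/nᵢ), where nᵢ is the stratum total.
Stratum 1 (Site A): n = 436; a·d/n = 72·230/436 = 37.9817; b·c/n = 54·80/436 = 9.9083
Stratum 2 (Site B): n = 612; a·d/n = 174·250/612 = 71.0784; b·c/n = 25·163/612 = 6.6585
Stratum 3 (Site C): n = 551; a·d/n = 28·336/551 = 17.0744; b·c/n = 170·17/551 = 5.2450
OR_MH = (37.9817 + 71.0784 + 17.0744) / (9.9083 + 6.6585 + 5.2450) = 126.1345 / 21.8118 = 5.78287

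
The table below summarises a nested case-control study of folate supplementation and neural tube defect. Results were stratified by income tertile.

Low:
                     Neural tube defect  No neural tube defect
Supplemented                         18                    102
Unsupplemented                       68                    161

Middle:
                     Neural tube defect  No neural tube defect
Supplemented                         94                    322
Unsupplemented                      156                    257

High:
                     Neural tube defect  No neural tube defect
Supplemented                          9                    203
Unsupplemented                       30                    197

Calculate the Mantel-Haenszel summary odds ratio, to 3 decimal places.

OR_MH = Σ(aᵢdᵢ/nᵢ) / Σ(bᵢcᵢ/nᵢ), where nᵢ is the stratum total.
Stratum 1 (Low): n = 349; a·d/n = 18·161/349 = 8.3037; b·c/n = 102·68/349 = 19.8739
Stratum 2 (Middle): n = 829; a·d/n = 94·257/829 = 29.1411; b·c/n = 322·156/829 = 60.5935
Stratum 3 (High): n = 439; a·d/n = 9·197/439 = 4.0387; b·c/n = 203·30/439 = 13.8724
OR_MH = (8.3037 + 29.1411 + 4.0387) / (19.8739 + 60.5935 + 13.8724) = 41.4836 / 94.3398 = 0.43972

0.440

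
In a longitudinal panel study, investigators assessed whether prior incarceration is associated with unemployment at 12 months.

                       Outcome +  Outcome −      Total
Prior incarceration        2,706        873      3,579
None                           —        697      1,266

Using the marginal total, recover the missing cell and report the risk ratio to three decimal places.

The missing cell is in the unexposed row: 1266 − 697 = 569.
So a = 2706, b = 873, c = 569, d = 697.
RR = [a/(a+b)] / [c/(c+d)] = (2706/3579) / (569/1266) = 0.75608/0.44945 = 1.68224

1.682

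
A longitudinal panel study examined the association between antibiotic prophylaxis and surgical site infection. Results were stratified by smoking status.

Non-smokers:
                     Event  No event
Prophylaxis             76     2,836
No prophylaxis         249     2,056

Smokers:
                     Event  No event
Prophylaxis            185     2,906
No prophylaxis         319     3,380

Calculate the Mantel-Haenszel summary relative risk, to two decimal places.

0.47

RR_MH = Σ(aᵢ·n₀ᵢ/nᵢ) / Σ(cᵢ·n₁ᵢ/nᵢ), with n₁ᵢ = aᵢ+bᵢ (exposed), n₀ᵢ = cᵢ+dᵢ (unexposed), nᵢ = n₁ᵢ+n₀ᵢ.
Stratum 1 (Non-smokers): n₁ = 2912, n₀ = 2305, n = 5217; a·n₀/n = 76·2305/5217 = 33.5787; c·n₁/n = 249·2912/5217 = 138.9856
Stratum 2 (Smokers): n₁ = 3091, n₀ = 3699, n = 6790; a·n₀/n = 185·3699/6790 = 100.7828; c·n₁/n = 319·3091/6790 = 145.2178
RR_MH = (33.5787 + 100.7828) / (138.9856 + 145.2178) = 134.3615 / 284.2034 = 0.47277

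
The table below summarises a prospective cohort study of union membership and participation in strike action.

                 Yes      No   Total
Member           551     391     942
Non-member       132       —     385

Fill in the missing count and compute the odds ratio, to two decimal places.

2.70

The missing cell is in the unexposed row: 385 − 132 = 253.
So a = 551, b = 391, c = 132, d = 253.
OR = (a·d)/(b·c) = (551 × 253) / (391 × 132) = 139403 / 51612 = 2.70098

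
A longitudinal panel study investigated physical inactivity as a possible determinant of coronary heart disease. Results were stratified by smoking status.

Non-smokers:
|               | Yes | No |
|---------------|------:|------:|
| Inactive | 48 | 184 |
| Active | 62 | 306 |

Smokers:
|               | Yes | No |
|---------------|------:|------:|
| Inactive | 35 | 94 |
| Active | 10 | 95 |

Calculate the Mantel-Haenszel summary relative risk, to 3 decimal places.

1.531

RR_MH = Σ(aᵢ·n₀ᵢ/nᵢ) / Σ(cᵢ·n₁ᵢ/nᵢ), with n₁ᵢ = aᵢ+bᵢ (exposed), n₀ᵢ = cᵢ+dᵢ (unexposed), nᵢ = n₁ᵢ+n₀ᵢ.
Stratum 1 (Non-smokers): n₁ = 232, n₀ = 368, n = 600; a·n₀/n = 48·368/600 = 29.4400; c·n₁/n = 62·232/600 = 23.9733
Stratum 2 (Smokers): n₁ = 129, n₀ = 105, n = 234; a·n₀/n = 35·105/234 = 15.7051; c·n₁/n = 10·129/234 = 5.5128
RR_MH = (29.4400 + 15.7051) / (23.9733 + 5.5128) = 45.1451 / 29.4862 = 1.53106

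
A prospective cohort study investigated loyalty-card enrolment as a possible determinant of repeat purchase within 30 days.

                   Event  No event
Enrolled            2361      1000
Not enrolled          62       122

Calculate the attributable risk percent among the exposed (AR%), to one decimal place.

52.0

Cells: a = 2361, b = 1000, c = 62, d = 122.
Risk in exposed = 2361/3361 = 0.70247; risk in unexposed = 62/184 = 0.33696.
RR = 0.70247/0.33696 = 2.08475
AR% = (RR − 1)/RR × 100 = (2.08475 − 1)/2.08475 × 100 = 52.0326%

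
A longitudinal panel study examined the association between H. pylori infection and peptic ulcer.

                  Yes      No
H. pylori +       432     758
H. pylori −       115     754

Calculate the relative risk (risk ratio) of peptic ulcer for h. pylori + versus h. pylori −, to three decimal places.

Cells: a = 432, b = 758, c = 115, d = 754.
Risk in exposed = 432/1190 = 0.36303; risk in unexposed = 115/869 = 0.13234.
RR = 0.36303 / 0.13234 = 2.74321
The risk among the exposed is 2.74 times that among the unexposed.

2.743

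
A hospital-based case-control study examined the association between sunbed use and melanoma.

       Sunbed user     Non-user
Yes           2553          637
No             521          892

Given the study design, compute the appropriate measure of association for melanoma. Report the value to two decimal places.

Reading the table with exposure as columns: a = 2553 (Sunbed user, case), b = 521 (Sunbed user, non-case), c = 637 (Non-user, case), d = 892.
This is a hospital-based case-control study: participants were sampled on outcome status, so risks in the source population cannot be estimated directly — relative risk is not valid here. The odds ratio is the appropriate measure.
OR = (a·d)/(b·c) = (2553 × 892) / (521 × 637) = 2277276 / 331877 = 6.86181

6.86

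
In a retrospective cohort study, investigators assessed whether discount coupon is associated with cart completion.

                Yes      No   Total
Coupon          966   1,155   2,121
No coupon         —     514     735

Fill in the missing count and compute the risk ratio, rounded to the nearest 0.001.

The missing cell is in the unexposed row: 735 − 514 = 221.
So a = 966, b = 1155, c = 221, d = 514.
RR = [a/(a+b)] / [c/(c+d)] = (966/2121) / (221/735) = 0.45545/0.30068 = 1.51472

1.515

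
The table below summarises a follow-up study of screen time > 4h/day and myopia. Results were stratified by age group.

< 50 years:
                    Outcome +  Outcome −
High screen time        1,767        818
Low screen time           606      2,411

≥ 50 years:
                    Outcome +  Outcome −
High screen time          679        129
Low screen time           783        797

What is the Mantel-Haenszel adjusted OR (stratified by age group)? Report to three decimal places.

OR_MH = Σ(aᵢdᵢ/nᵢ) / Σ(bᵢcᵢ/nᵢ), where nᵢ is the stratum total.
Stratum 1 (< 50 years): n = 5602; a·d/n = 1767·2411/5602 = 760.4850; b·c/n = 818·606/5602 = 88.4877
Stratum 2 (≥ 50 years): n = 2388; a·d/n = 679·797/2388 = 226.6177; b·c/n = 129·783/2388 = 42.2977
OR_MH = (760.4850 + 226.6177) / (88.4877 + 42.2977) = 987.1027 / 130.7854 = 7.54750

7.547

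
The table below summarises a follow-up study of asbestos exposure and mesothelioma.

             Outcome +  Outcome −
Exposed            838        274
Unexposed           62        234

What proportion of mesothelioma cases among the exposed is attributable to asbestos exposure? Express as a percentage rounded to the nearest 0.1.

72.2

Cells: a = 838, b = 274, c = 62, d = 234.
Risk in exposed = 838/1112 = 0.75360; risk in unexposed = 62/296 = 0.20946.
RR = 0.75360/0.20946 = 3.59782
AR% = (RR − 1)/RR × 100 = (3.59782 − 1)/3.59782 × 100 = 72.2054%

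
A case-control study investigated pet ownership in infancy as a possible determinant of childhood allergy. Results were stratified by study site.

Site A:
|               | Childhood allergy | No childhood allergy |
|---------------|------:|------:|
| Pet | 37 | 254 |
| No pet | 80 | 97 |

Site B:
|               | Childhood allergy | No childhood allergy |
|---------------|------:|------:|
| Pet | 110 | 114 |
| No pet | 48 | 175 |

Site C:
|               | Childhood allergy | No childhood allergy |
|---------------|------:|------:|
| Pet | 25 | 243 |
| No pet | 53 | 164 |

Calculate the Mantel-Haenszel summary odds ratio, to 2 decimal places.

0.72

OR_MH = Σ(aᵢdᵢ/nᵢ) / Σ(bᵢcᵢ/nᵢ), where nᵢ is the stratum total.
Stratum 1 (Site A): n = 468; a·d/n = 37·97/468 = 7.6688; b·c/n = 254·80/468 = 43.4188
Stratum 2 (Site B): n = 447; a·d/n = 110·175/447 = 43.0649; b·c/n = 114·48/447 = 12.2416
Stratum 3 (Site C): n = 485; a·d/n = 25·164/485 = 8.4536; b·c/n = 243·53/485 = 26.5546
OR_MH = (7.6688 + 43.0649 + 8.4536) / (43.4188 + 12.2416 + 26.5546) = 59.1873 / 82.2151 = 0.71991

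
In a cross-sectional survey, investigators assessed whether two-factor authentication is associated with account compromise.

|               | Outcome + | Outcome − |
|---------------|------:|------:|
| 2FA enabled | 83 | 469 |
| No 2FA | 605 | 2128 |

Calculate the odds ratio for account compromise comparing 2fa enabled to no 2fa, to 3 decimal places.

Cells: a = 83, b = 469, c = 605, d = 2128.
OR = (a·d)/(b·c) = (83 × 2128) / (469 × 605) = 176624 / 283745 = 0.62247
Exposure is associated with lower odds of account compromise (OR = 0.62 < 1).

0.622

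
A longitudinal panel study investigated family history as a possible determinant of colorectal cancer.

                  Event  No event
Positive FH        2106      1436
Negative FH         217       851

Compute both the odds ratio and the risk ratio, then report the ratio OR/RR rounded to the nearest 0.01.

Cells: a = 2106, b = 1436, c = 217, d = 851.
OR = (2106·851)/(1436·217) = 1792206/311612 = 5.75140
Risk in exposed = 2106/3542 = 0.59458; risk in unexposed = 217/1068 = 0.20318; RR = 2.92632
OR/RR = 5.75140 / 2.92632 = 1.96541
The outcome is not rare, so the OR lies further from 1 than the RR.

1.97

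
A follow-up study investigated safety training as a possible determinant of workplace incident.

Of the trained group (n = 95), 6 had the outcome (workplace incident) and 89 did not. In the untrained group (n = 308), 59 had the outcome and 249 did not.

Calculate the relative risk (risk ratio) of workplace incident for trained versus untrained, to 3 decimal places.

From the description: a = 6, b = 89, c = 59, d = 249.
Risk in exposed = 6/95 = 0.06316; risk in unexposed = 59/308 = 0.19156.
RR = 0.06316 / 0.19156 = 0.32971
The risk is 67% lower among the exposed than among the unexposed.

0.330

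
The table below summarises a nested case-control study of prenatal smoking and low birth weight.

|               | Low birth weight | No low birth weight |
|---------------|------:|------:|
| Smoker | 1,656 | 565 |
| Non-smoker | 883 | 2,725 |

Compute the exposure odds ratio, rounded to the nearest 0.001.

9.045

Cells: a = 1656, b = 565, c = 883, d = 2725.
OR = (a·d)/(b·c) = (1656 × 2725) / (565 × 883) = 4512600 / 498895 = 9.04519
The odds of low birth weight are about 9.05 times as high in the smoker group.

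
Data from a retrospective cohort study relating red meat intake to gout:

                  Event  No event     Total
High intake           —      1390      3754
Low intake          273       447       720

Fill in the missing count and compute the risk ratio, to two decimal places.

1.66

The missing cell is in the exposed row: 3754 − 1390 = 2364.
So a = 2364, b = 1390, c = 273, d = 447.
RR = [a/(a+b)] / [c/(c+d)] = (2364/3754) / (273/720) = 0.62973/0.37917 = 1.66082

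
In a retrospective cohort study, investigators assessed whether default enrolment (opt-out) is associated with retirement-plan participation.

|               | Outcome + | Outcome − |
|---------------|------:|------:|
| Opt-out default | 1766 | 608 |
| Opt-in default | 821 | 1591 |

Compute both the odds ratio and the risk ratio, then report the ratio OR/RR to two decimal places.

Cells: a = 1766, b = 608, c = 821, d = 1591.
OR = (1766·1591)/(608·821) = 2809706/499168 = 5.62878
Risk in exposed = 1766/2374 = 0.74389; risk in unexposed = 821/2412 = 0.34038; RR = 2.18547
OR/RR = 5.62878 / 2.18547 = 2.57555
The outcome is not rare, so the OR lies further from 1 than the RR.

2.58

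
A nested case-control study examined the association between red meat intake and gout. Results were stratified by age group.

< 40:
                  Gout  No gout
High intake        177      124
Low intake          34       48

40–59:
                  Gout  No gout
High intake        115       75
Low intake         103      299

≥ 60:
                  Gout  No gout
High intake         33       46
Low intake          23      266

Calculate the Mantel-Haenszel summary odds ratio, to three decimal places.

3.866

OR_MH = Σ(aᵢdᵢ/nᵢ) / Σ(bᵢcᵢ/nᵢ), where nᵢ is the stratum total.
Stratum 1 (< 40): n = 383; a·d/n = 177·48/383 = 22.1828; b·c/n = 124·34/383 = 11.0078
Stratum 2 (40–59): n = 592; a·d/n = 115·299/592 = 58.0828; b·c/n = 75·103/592 = 13.0490
Stratum 3 (≥ 60): n = 368; a·d/n = 33·266/368 = 23.8533; b·c/n = 46·23/368 = 2.8750
OR_MH = (22.1828 + 58.0828 + 23.8533) / (11.0078 + 13.0490 + 2.8750) = 104.1188 / 26.9318 = 3.86601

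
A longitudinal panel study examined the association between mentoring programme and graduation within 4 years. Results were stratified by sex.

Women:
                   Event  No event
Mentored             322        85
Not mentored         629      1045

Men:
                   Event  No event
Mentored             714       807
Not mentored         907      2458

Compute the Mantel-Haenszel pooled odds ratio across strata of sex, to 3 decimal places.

OR_MH = Σ(aᵢdᵢ/nᵢ) / Σ(bᵢcᵢ/nᵢ), where nᵢ is the stratum total.
Stratum 1 (Women): n = 2081; a·d/n = 322·1045/2081 = 161.6963; b·c/n = 85·629/2081 = 25.6920
Stratum 2 (Men): n = 4886; a·d/n = 714·2458/4886 = 359.1920; b·c/n = 807·907/4886 = 149.8054
OR_MH = (161.6963 + 359.1920) / (25.6920 + 149.8054) = 520.8883 / 175.4973 = 2.96807

2.968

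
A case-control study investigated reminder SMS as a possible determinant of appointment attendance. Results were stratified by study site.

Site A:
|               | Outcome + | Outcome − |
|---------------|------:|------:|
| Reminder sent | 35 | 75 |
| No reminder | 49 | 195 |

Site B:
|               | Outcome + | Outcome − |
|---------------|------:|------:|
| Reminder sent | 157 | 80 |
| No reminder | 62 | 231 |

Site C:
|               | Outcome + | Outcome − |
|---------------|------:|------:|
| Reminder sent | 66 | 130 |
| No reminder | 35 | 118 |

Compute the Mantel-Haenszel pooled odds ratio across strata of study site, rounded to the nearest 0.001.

OR_MH = Σ(aᵢdᵢ/nᵢ) / Σ(bᵢcᵢ/nᵢ), where nᵢ is the stratum total.
Stratum 1 (Site A): n = 354; a·d/n = 35·195/354 = 19.2797; b·c/n = 75·49/354 = 10.3814
Stratum 2 (Site B): n = 530; a·d/n = 157·231/530 = 68.4283; b·c/n = 80·62/530 = 9.3585
Stratum 3 (Site C): n = 349; a·d/n = 66·118/349 = 22.3152; b·c/n = 130·35/349 = 13.0372
OR_MH = (19.2797 + 68.4283 + 22.3152) / (10.3814 + 9.3585 + 13.0372) = 110.0231 / 32.7771 = 3.35671

3.357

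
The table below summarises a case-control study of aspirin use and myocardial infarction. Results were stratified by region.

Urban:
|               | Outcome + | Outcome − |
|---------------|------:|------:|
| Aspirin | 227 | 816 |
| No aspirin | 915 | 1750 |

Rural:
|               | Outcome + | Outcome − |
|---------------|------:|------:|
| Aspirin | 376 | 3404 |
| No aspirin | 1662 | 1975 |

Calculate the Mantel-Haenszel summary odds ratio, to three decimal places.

0.215

OR_MH = Σ(aᵢdᵢ/nᵢ) / Σ(bᵢcᵢ/nᵢ), where nᵢ is the stratum total.
Stratum 1 (Urban): n = 3708; a·d/n = 227·1750/3708 = 107.1332; b·c/n = 816·915/3708 = 201.3592
Stratum 2 (Rural): n = 7417; a·d/n = 376·1975/7417 = 100.1213; b·c/n = 3404·1662/7417 = 762.7677
OR_MH = (107.1332 + 100.1213) / (201.3592 + 762.7677) = 207.2546 / 964.1269 = 0.21497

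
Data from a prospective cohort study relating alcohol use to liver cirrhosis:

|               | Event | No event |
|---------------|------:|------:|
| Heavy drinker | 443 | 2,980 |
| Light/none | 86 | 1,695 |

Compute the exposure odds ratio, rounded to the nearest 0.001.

Cells: a = 443, b = 2980, c = 86, d = 1695.
OR = (a·d)/(b·c) = (443 × 1695) / (2980 × 86) = 750885 / 256280 = 2.92994
The odds of liver cirrhosis are about 2.93 times as high in the heavy drinker group.

2.930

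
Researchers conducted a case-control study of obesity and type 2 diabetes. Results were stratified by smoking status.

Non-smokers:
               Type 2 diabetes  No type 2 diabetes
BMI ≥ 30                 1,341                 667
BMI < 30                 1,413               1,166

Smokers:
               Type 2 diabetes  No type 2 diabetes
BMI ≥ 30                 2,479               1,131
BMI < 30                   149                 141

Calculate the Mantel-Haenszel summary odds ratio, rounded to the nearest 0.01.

OR_MH = Σ(aᵢdᵢ/nᵢ) / Σ(bᵢcᵢ/nᵢ), where nᵢ is the stratum total.
Stratum 1 (Non-smokers): n = 4587; a·d/n = 1341·1166/4587 = 340.8777; b·c/n = 667·1413/4587 = 205.4657
Stratum 2 (Smokers): n = 3900; a·d/n = 2479·141/3900 = 89.6254; b·c/n = 1131·149/3900 = 43.2100
OR_MH = (340.8777 + 89.6254) / (205.4657 + 43.2100) = 430.5031 / 248.6757 = 1.73118

1.73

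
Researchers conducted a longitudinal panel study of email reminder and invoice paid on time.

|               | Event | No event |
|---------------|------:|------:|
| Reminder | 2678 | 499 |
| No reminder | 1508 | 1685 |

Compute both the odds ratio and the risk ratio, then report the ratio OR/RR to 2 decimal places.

Cells: a = 2678, b = 499, c = 1508, d = 1685.
OR = (2678·1685)/(499·1508) = 4512430/752492 = 5.99665
Risk in exposed = 2678/3177 = 0.84293; risk in unexposed = 1508/3193 = 0.47228; RR = 1.78481
OR/RR = 5.99665 / 1.78481 = 3.35983
The outcome is not rare, so the OR lies further from 1 than the RR.

3.36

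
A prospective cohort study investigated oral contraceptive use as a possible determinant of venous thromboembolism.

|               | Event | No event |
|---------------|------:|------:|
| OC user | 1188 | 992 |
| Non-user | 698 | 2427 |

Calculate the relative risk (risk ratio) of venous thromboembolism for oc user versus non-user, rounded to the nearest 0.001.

Cells: a = 1188, b = 992, c = 698, d = 2427.
Risk in exposed = 1188/2180 = 0.54495; risk in unexposed = 698/3125 = 0.22336.
RR = 0.54495 / 0.22336 = 2.43980
The risk among the exposed is 2.44 times that among the unexposed.

2.440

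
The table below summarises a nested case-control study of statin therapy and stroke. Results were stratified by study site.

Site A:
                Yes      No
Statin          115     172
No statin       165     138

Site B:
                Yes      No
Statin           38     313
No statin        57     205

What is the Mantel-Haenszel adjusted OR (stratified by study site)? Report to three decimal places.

OR_MH = Σ(aᵢdᵢ/nᵢ) / Σ(bᵢcᵢ/nᵢ), where nᵢ is the stratum total.
Stratum 1 (Site A): n = 590; a·d/n = 115·138/590 = 26.8983; b·c/n = 172·165/590 = 48.1017
Stratum 2 (Site B): n = 613; a·d/n = 38·205/613 = 12.7080; b·c/n = 313·57/613 = 29.1044
OR_MH = (26.8983 + 12.7080) / (48.1017 + 29.1044) = 39.6063 / 77.2061 = 0.51299

0.513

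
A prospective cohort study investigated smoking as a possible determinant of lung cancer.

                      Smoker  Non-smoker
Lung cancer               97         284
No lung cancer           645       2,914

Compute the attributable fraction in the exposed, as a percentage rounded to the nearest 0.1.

32.1

Reading the table with exposure as columns: a = 97 (Smoker, case), b = 645 (Smoker, non-case), c = 284 (Non-smoker, case), d = 2914.
Risk in exposed = 97/742 = 0.13073; risk in unexposed = 284/3198 = 0.08881.
RR = 0.13073/0.08881 = 1.47207
AR% = (RR − 1)/RR × 100 = (1.47207 − 1)/1.47207 × 100 = 32.0684%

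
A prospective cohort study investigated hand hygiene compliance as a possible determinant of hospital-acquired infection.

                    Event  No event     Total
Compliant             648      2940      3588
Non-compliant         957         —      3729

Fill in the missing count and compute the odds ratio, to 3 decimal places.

0.638

The missing cell is in the unexposed row: 3729 − 957 = 2772.
So a = 648, b = 2940, c = 957, d = 2772.
OR = (a·d)/(b·c) = (648 × 2772) / (2940 × 957) = 1796256 / 2813580 = 0.63842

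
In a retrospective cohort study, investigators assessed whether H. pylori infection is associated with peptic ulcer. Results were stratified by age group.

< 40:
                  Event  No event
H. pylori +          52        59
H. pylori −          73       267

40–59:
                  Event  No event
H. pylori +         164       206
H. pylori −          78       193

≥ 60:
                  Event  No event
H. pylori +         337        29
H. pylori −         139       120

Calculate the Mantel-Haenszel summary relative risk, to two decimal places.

RR_MH = Σ(aᵢ·n₀ᵢ/nᵢ) / Σ(cᵢ·n₁ᵢ/nᵢ), with n₁ᵢ = aᵢ+bᵢ (exposed), n₀ᵢ = cᵢ+dᵢ (unexposed), nᵢ = n₁ᵢ+n₀ᵢ.
Stratum 1 (< 40): n₁ = 111, n₀ = 340, n = 451; a·n₀/n = 52·340/451 = 39.2018; c·n₁/n = 73·111/451 = 17.9667
Stratum 2 (40–59): n₁ = 370, n₀ = 271, n = 641; a·n₀/n = 164·271/641 = 69.3354; c·n₁/n = 78·370/641 = 45.0234
Stratum 3 (≥ 60): n₁ = 366, n₀ = 259, n = 625; a·n₀/n = 337·259/625 = 139.6528; c·n₁/n = 139·366/625 = 81.3984
RR_MH = (39.2018 + 69.3354 + 139.6528) / (17.9667 + 45.0234 + 81.3984) = 248.1900 / 144.3885 = 1.71890

1.72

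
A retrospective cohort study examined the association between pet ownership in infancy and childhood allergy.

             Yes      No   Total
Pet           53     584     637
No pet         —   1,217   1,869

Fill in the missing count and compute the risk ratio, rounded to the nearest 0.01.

The missing cell is in the unexposed row: 1869 − 1217 = 652.
So a = 53, b = 584, c = 652, d = 1217.
RR = [a/(a+b)] / [c/(c+d)] = (53/637) / (652/1869) = 0.08320/0.34885 = 0.23851

0.24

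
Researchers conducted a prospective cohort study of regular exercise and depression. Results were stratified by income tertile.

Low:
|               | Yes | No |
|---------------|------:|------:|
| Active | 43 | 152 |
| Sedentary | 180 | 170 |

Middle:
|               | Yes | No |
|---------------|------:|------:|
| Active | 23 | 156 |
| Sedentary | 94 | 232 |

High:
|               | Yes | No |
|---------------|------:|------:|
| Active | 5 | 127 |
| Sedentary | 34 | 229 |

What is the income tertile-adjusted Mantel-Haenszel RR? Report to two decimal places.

RR_MH = Σ(aᵢ·n₀ᵢ/nᵢ) / Σ(cᵢ·n₁ᵢ/nᵢ), with n₁ᵢ = aᵢ+bᵢ (exposed), n₀ᵢ = cᵢ+dᵢ (unexposed), nᵢ = n₁ᵢ+n₀ᵢ.
Stratum 1 (Low): n₁ = 195, n₀ = 350, n = 545; a·n₀/n = 43·350/545 = 27.6147; c·n₁/n = 180·195/545 = 64.4037
Stratum 2 (Middle): n₁ = 179, n₀ = 326, n = 505; a·n₀/n = 23·326/505 = 14.8475; c·n₁/n = 94·179/505 = 33.3188
Stratum 3 (High): n₁ = 132, n₀ = 263, n = 395; a·n₀/n = 5·263/395 = 3.3291; c·n₁/n = 34·132/395 = 11.3620
RR_MH = (27.6147 + 14.8475 + 3.3291) / (64.4037 + 33.3188 + 11.3620) = 45.7913 / 109.0845 = 0.41978

0.42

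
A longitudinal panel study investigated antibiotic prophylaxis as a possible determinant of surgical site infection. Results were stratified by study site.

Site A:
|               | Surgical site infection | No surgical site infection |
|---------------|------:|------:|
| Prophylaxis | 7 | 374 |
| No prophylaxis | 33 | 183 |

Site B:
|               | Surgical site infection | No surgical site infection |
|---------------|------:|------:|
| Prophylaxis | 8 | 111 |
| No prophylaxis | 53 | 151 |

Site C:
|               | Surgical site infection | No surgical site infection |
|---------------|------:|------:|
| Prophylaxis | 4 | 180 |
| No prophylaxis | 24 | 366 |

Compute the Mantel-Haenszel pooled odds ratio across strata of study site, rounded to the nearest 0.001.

OR_MH = Σ(aᵢdᵢ/nᵢ) / Σ(bᵢcᵢ/nᵢ), where nᵢ is the stratum total.
Stratum 1 (Site A): n = 597; a·d/n = 7·183/597 = 2.1457; b·c/n = 374·33/597 = 20.6734
Stratum 2 (Site B): n = 323; a·d/n = 8·151/323 = 3.7399; b·c/n = 111·53/323 = 18.2136
Stratum 3 (Site C): n = 574; a·d/n = 4·366/574 = 2.5505; b·c/n = 180·24/574 = 7.5261
OR_MH = (2.1457 + 3.7399 + 2.5505) / (20.6734 + 18.2136 + 7.5261) = 8.4362 / 46.4131 = 0.18176

0.182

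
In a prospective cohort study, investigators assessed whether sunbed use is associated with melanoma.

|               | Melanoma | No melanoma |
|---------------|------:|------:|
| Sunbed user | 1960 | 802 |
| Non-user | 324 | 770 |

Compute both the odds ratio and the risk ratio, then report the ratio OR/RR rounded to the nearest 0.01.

Cells: a = 1960, b = 802, c = 324, d = 770.
OR = (1960·770)/(802·324) = 1509200/259848 = 5.80801
Risk in exposed = 1960/2762 = 0.70963; risk in unexposed = 324/1094 = 0.29616; RR = 2.39610
OR/RR = 5.80801 / 2.39610 = 2.42394
The outcome is not rare, so the OR lies further from 1 than the RR.

2.42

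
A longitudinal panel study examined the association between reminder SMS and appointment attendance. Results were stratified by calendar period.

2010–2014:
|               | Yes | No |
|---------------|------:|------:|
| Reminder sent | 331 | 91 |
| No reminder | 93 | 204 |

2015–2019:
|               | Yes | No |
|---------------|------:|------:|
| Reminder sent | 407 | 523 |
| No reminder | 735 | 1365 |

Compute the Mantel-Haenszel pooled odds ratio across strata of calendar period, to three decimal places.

OR_MH = Σ(aᵢdᵢ/nᵢ) / Σ(bᵢcᵢ/nᵢ), where nᵢ is the stratum total.
Stratum 1 (2010–2014): n = 719; a·d/n = 331·204/719 = 93.9138; b·c/n = 91·93/719 = 11.7705
Stratum 2 (2015–2019): n = 3030; a·d/n = 407·1365/3030 = 183.3515; b·c/n = 523·735/3030 = 126.8663
OR_MH = (93.9138 + 183.3515) / (11.7705 + 126.8663) = 277.2653 / 138.6369 = 1.99994

2.000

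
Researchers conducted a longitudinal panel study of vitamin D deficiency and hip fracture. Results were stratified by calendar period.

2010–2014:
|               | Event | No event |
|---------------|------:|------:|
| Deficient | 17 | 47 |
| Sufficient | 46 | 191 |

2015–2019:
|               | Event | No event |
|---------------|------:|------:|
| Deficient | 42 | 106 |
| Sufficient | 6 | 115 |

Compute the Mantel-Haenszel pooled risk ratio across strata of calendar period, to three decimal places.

2.467

RR_MH = Σ(aᵢ·n₀ᵢ/nᵢ) / Σ(cᵢ·n₁ᵢ/nᵢ), with n₁ᵢ = aᵢ+bᵢ (exposed), n₀ᵢ = cᵢ+dᵢ (unexposed), nᵢ = n₁ᵢ+n₀ᵢ.
Stratum 1 (2010–2014): n₁ = 64, n₀ = 237, n = 301; a·n₀/n = 17·237/301 = 13.3854; c·n₁/n = 46·64/301 = 9.7807
Stratum 2 (2015–2019): n₁ = 148, n₀ = 121, n = 269; a·n₀/n = 42·121/269 = 18.8922; c·n₁/n = 6·148/269 = 3.3011
RR_MH = (13.3854 + 18.8922) / (9.7807 + 3.3011) = 32.2776 / 13.0818 = 2.46736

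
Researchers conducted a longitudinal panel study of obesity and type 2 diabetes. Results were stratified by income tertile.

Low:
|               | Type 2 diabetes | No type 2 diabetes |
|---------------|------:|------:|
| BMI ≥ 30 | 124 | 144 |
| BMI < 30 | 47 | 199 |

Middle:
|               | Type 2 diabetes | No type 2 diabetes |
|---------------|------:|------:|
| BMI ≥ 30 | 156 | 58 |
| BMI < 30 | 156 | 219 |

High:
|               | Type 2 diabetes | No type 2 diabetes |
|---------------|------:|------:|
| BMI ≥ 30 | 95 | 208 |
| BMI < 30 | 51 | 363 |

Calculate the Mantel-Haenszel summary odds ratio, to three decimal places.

3.557

OR_MH = Σ(aᵢdᵢ/nᵢ) / Σ(bᵢcᵢ/nᵢ), where nᵢ is the stratum total.
Stratum 1 (Low): n = 514; a·d/n = 124·199/514 = 48.0078; b·c/n = 144·47/514 = 13.1673
Stratum 2 (Middle): n = 589; a·d/n = 156·219/589 = 58.0034; b·c/n = 58·156/589 = 15.3616
Stratum 3 (High): n = 717; a·d/n = 95·363/717 = 48.0962; b·c/n = 208·51/717 = 14.7950
OR_MH = (48.0078 + 58.0034 + 48.0962) / (13.1673 + 15.3616 + 14.7950) = 154.1074 / 43.3239 = 3.55710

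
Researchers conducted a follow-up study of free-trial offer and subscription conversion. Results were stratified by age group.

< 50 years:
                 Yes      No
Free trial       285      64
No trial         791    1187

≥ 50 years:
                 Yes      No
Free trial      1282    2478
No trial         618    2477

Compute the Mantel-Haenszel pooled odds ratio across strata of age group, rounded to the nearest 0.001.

OR_MH = Σ(aᵢdᵢ/nᵢ) / Σ(bᵢcᵢ/nᵢ), where nᵢ is the stratum total.
Stratum 1 (< 50 years): n = 2327; a·d/n = 285·1187/2327 = 145.3782; b·c/n = 64·791/2327 = 21.7550
Stratum 2 (≥ 50 years): n = 6855; a·d/n = 1282·2477/6855 = 463.2406; b·c/n = 2478·618/6855 = 223.3996
OR_MH = (145.3782 + 463.2406) / (21.7550 + 223.3996) = 608.6187 / 245.1546 = 2.48259

2.483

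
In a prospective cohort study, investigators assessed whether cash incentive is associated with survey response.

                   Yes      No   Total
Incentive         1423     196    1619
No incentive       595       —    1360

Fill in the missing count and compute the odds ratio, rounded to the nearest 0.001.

9.335

The missing cell is in the unexposed row: 1360 − 595 = 765.
So a = 1423, b = 196, c = 595, d = 765.
OR = (a·d)/(b·c) = (1423 × 765) / (196 × 595) = 1088595 / 116620 = 9.33455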